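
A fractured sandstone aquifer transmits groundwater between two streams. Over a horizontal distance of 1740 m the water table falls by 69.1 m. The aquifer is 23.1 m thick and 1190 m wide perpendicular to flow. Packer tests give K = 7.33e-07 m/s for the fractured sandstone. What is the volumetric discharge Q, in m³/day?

Convert K: 7.33e-07 m/s × 86400 = 0.06333 m/day.
Cross-sectional area A = 1190 × 23.1 = 27489 m².
Hydraulic gradient i = Δh / L = 69.1 / 1740 = 0.03971.
Darcy's law: Q = K · A · i = 0.06333 × 27489 × 0.03971 = 69.14 m³/day.

69.1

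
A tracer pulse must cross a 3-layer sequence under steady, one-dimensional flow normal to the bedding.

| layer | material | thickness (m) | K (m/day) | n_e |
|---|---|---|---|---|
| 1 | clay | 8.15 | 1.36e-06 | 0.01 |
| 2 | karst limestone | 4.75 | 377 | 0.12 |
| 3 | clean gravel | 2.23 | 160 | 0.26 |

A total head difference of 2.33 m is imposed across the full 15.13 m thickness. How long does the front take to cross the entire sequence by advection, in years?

With flow normal to the layers, continuity requires the same specific discharge q through every layer.
Σ(b_i/K_i) = 8.15/1.36e-06 + 4.75/377 + 2.23/160 = 5.993e+06 d.
q = Δh / Σ(b_i/K_i) = 2.33 / 5.993e+06 = 3.888e-07 m/day.
In each layer the seepage velocity is v_i = q/n_i, so the layer transit time is t_i = b_i·n_i / q:
  layer 1 (clay): t_1 = 8.15 × 0.01 / 3.888e-07 = 2.096e+05 d
  layer 2 (karst limestone): t_2 = 4.75 × 0.12 / 3.888e-07 = 1.466e+06 d
  layer 3 (clean gravel): t_3 = 2.23 × 0.26 / 3.888e-07 = 1.491e+06 d
Total t = Σ t_i = 3.167e+06 days = 8670 years.

8670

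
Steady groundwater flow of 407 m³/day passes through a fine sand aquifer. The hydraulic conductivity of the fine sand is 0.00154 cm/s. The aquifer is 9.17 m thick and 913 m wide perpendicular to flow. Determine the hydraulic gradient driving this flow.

Convert K: 0.00154 cm/s × 864 = 1.331 m/day.
Cross-sectional area A = 913 × 9.17 = 8372 m².
From Q = K·A·i, i = Q / (K·A) = 407 / (1.331 × 8372) = 0.03654.

0.0365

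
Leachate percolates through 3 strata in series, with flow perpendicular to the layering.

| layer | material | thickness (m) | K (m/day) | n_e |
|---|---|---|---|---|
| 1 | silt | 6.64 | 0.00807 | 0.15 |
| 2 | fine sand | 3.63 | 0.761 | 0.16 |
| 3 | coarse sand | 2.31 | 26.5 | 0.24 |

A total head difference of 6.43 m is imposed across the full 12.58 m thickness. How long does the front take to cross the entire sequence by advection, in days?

With flow normal to the layers, continuity requires the same specific discharge q through every layer.
Σ(b_i/K_i) = 6.64/0.00807 + 3.63/0.761 + 2.31/26.5 = 827.7 d.
q = Δh / Σ(b_i/K_i) = 6.43 / 827.7 = 0.007769 m/day.
In each layer the seepage velocity is v_i = q/n_i, so the layer transit time is t_i = b_i·n_i / q:
  layer 1 (silt): t_1 = 6.64 × 0.15 / 0.007769 = 128.2 d
  layer 2 (fine sand): t_2 = 3.63 × 0.16 / 0.007769 = 74.76 d
  layer 3 (coarse sand): t_3 = 2.31 × 0.24 / 0.007769 = 71.36 d
Total t = Σ t_i = 274.3 days.

274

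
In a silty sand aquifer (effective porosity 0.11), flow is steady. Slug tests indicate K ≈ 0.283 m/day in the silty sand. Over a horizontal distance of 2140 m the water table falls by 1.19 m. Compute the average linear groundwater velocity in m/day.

0.00143

Hydraulic gradient i = Δh / L = 1.19 / 2140 = 0.0005561.
Darcy flux q = K · i = 0.2830 × 0.0005561 = 0.0001574 m/day.
Seepage velocity v = q / n_e = 0.0001574 / 0.11 = 0.001431 m/day.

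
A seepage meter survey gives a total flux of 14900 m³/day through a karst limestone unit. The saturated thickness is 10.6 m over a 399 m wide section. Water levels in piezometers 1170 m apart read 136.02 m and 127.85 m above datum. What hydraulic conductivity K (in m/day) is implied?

Cross-sectional area A = 399 × 10.6 = 4229 m².
Hydraulic gradient i = (136.02 − 127.85) / 1170 = 8.17 / 1170 = 0.006983.
From Q = K·A·i, K = Q / (A·i) = 14900 / (4229 × 0.006983) = 504.5 m/day.

505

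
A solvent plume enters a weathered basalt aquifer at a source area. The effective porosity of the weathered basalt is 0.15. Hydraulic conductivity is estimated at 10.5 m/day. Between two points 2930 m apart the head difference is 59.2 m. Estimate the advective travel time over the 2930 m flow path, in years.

Hydraulic gradient i = Δh / L = 59.2 / 2930 = 0.02020.
Darcy flux q = K · i = 10.50 × 0.02020 = 0.2122 m/day.
Seepage velocity v = q / n_e = 0.2122 / 0.15 = 1.414 m/day.
Travel time t = L / v = 2930 / 1.414 = 2072 days = 5.672 years.

5.67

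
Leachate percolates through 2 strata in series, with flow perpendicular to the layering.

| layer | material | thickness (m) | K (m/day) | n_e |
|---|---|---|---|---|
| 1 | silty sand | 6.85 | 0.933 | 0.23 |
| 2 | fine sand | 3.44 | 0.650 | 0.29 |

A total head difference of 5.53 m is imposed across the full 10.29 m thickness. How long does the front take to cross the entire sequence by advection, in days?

5.88

With flow normal to the layers, continuity requires the same specific discharge q through every layer.
Σ(b_i/K_i) = 6.85/0.933 + 3.44/0.650 = 12.63 d.
q = Δh / Σ(b_i/K_i) = 5.53 / 12.63 = 0.4377 m/day.
In each layer the seepage velocity is v_i = q/n_i, so the layer transit time is t_i = b_i·n_i / q:
  layer 1 (silty sand): t_1 = 6.85 × 0.23 / 0.4377 = 3.599 d
  layer 2 (fine sand): t_2 = 3.44 × 0.29 / 0.4377 = 2.279 d
Total t = Σ t_i = 5.879 days.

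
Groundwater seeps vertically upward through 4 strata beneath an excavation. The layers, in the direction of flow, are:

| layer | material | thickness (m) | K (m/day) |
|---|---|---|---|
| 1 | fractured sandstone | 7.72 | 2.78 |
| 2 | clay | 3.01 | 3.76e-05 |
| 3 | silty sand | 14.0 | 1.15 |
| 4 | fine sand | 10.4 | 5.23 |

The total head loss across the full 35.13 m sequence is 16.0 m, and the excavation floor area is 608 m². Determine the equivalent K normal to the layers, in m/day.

0.000439

Flow is perpendicular to layering, so the layers act in series and the equivalent K is the thickness-weighted harmonic mean.
Total thickness L = 7.72 + 3.01 + 14.0 + 10.4 = 35.13 m.
Σ(b_i/K_i) = 7.72/2.78 + 3.01/3.76e-05 + 14.0/1.15 + 10.4/5.23 = 80070 d.
K_eq = L / Σ(b_i/K_i) = 35.13 / 80070 = 0.0004387 m/day.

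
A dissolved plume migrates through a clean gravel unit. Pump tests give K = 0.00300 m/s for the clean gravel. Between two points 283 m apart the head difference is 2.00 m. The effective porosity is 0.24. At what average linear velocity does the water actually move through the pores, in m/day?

Convert K: 0.00300 m/s × 86400 = 259.2 m/day.
Hydraulic gradient i = Δh / L = 2.00 / 283 = 0.007067.
Darcy flux q = K · i = 259.2 × 0.007067 = 1.832 m/day.
Seepage velocity v = q / n_e = 1.832 / 0.24 = 7.633 m/day.

7.63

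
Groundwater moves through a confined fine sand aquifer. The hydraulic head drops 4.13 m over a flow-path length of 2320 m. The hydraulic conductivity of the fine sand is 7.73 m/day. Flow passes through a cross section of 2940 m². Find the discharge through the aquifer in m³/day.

40.5

Hydraulic gradient i = Δh / L = 4.13 / 2320 = 0.001780.
Darcy's law: Q = K · A · i = 7.730 × 2940 × 0.001780 = 40.46 m³/day.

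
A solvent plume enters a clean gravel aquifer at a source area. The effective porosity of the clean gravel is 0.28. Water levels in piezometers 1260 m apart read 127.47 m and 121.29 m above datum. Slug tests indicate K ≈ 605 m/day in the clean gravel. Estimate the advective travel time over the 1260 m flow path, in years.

Hydraulic gradient i = (127.47 − 121.29) / 1260 = 6.18 / 1260 = 0.004905.
Darcy flux q = K · i = 605.0 × 0.004905 = 2.967 m/day.
Seepage velocity v = q / n_e = 2.967 / 0.28 = 10.60 m/day.
Travel time t = L / v = 1260 / 10.60 = 118.9 days = 0.3255 years.

0.326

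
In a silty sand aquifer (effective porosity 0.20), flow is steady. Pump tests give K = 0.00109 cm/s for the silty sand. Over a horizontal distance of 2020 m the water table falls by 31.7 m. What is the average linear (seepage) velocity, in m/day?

0.0739

Convert K: 0.00109 cm/s × 864 = 0.9418 m/day.
Hydraulic gradient i = Δh / L = 31.7 / 2020 = 0.01569.
Darcy flux q = K · i = 0.9418 × 0.01569 = 0.01478 m/day.
Seepage velocity v = q / n_e = 0.01478 / 0.20 = 0.07390 m/day.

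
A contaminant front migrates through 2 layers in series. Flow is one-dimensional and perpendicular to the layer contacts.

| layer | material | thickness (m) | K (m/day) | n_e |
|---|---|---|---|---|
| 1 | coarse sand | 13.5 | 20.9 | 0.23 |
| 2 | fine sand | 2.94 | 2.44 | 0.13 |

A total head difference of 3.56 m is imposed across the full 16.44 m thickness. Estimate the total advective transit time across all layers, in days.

1.81

With flow normal to the layers, continuity requires the same specific discharge q through every layer.
Σ(b_i/K_i) = 13.5/20.9 + 2.94/2.44 = 1.851 d.
q = Δh / Σ(b_i/K_i) = 3.56 / 1.851 = 1.923 m/day.
In each layer the seepage velocity is v_i = q/n_i, so the layer transit time is t_i = b_i·n_i / q:
  layer 1 (coarse sand): t_1 = 13.5 × 0.23 / 1.923 = 1.614 d
  layer 2 (fine sand): t_2 = 2.94 × 0.13 / 1.923 = 0.1987 d
Total t = Σ t_i = 1.813 days.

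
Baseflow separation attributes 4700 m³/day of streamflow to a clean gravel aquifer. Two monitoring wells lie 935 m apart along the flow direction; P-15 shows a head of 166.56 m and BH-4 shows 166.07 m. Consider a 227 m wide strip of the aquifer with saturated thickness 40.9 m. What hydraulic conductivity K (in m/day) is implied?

Cross-sectional area A = 227 × 40.9 = 9284 m².
Hydraulic gradient i = (166.56 − 166.07) / 935 = 0.49 / 935 = 0.0005241.
From Q = K·A·i, K = Q / (A·i) = 4700 / (9284 × 0.0005241) = 966.0 m/day.

966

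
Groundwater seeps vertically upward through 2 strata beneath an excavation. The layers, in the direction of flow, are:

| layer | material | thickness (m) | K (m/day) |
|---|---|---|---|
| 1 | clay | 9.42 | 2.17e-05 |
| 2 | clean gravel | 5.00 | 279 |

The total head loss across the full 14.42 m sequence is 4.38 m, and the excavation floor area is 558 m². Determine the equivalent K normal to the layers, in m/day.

Flow is perpendicular to layering, so the layers act in series and the equivalent K is the thickness-weighted harmonic mean.
Total thickness L = 9.42 + 5.00 = 14.42 m.
Σ(b_i/K_i) = 9.42/2.17e-05 + 5.00/279 = 4.341e+05 d.
K_eq = L / Σ(b_i/K_i) = 14.42 / 4.341e+05 = 3.322e-05 m/day.

3.32e-05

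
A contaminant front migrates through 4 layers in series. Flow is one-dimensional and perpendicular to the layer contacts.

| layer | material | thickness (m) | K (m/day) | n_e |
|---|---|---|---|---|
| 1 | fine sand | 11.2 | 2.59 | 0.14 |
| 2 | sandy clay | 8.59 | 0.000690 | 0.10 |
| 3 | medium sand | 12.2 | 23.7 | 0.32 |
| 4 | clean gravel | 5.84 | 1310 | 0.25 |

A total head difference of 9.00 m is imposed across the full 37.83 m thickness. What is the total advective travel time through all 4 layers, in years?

29.5

With flow normal to the layers, continuity requires the same specific discharge q through every layer.
Σ(b_i/K_i) = 11.2/2.59 + 8.59/0.000690 + 12.2/23.7 + 5.84/1310 = 12454 d.
q = Δh / Σ(b_i/K_i) = 9.00 / 12454 = 0.0007227 m/day.
In each layer the seepage velocity is v_i = q/n_i, so the layer transit time is t_i = b_i·n_i / q:
  layer 1 (fine sand): t_1 = 11.2 × 0.14 / 0.0007227 = 2170 d
  layer 2 (sandy clay): t_2 = 8.59 × 0.10 / 0.0007227 = 1189 d
  layer 3 (medium sand): t_3 = 12.2 × 0.32 / 0.0007227 = 5402 d
  layer 4 (clean gravel): t_4 = 5.84 × 0.25 / 0.0007227 = 2020 d
Total t = Σ t_i = 10781 days = 29.52 years.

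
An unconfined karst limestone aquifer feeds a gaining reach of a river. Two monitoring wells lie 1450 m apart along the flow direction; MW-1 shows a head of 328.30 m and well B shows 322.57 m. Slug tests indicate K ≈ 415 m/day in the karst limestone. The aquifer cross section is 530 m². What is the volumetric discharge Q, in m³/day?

Hydraulic gradient i = (328.30 − 322.57) / 1450 = 5.73 / 1450 = 0.003952.
Darcy's law: Q = K · A · i = 415.0 × 530.0 × 0.003952 = 869.2 m³/day.

869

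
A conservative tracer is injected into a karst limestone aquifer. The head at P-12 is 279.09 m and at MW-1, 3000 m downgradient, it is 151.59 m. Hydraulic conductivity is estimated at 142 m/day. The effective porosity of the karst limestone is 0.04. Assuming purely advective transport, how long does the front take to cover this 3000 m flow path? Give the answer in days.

Hydraulic gradient i = (279.09 − 151.59) / 3000 = 127.5 / 3000 = 0.04250.
Darcy flux q = K · i = 142.0 × 0.04250 = 6.035 m/day.
Seepage velocity v = q / n_e = 6.035 / 0.04 = 150.9 m/day.
Travel time t = L / v = 3000 / 150.9 = 19.88 days.

19.9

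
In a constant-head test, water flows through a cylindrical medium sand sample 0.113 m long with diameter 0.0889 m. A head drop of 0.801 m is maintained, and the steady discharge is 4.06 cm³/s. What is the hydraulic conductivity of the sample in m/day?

7.97

Cross-sectional area A = π·(d/2)² = π × (0.0889/2)² = 0.006207 m².
Convert discharge: 4.06 cm³/s = 4.060e-06 m³/s.
Darcy's law rearranged: K = Q·L / (A·Δh) = 4.060e-06 × 0.113 / (0.006207 × 0.801) = 9.227e-05 m/s = 7.972 m/day.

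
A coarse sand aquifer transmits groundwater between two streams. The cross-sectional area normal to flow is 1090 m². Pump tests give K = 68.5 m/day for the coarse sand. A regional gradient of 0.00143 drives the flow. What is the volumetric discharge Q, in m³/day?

107

Hydraulic gradient i = 0.00143.
Darcy's law: Q = K · A · i = 68.50 × 1090 × 0.001430 = 106.8 m³/day.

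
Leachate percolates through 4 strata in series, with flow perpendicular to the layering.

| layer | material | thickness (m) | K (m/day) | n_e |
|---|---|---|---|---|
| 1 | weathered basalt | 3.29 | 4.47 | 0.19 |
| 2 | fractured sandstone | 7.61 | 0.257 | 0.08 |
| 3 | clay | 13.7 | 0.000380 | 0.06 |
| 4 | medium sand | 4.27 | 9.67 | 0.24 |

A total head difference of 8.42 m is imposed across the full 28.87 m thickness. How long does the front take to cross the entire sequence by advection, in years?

With flow normal to the layers, continuity requires the same specific discharge q through every layer.
Σ(b_i/K_i) = 3.29/4.47 + 7.61/0.257 + 13.7/0.000380 + 4.27/9.67 = 36083 d.
q = Δh / Σ(b_i/K_i) = 8.42 / 36083 = 0.0002333 m/day.
In each layer the seepage velocity is v_i = q/n_i, so the layer transit time is t_i = b_i·n_i / q:
  layer 1 (weathered basalt): t_1 = 3.29 × 0.19 / 0.0002333 = 2679 d
  layer 2 (fractured sandstone): t_2 = 7.61 × 0.08 / 0.0002333 = 2609 d
  layer 3 (clay): t_3 = 13.7 × 0.06 / 0.0002333 = 3523 d
  layer 4 (medium sand): t_4 = 4.27 × 0.24 / 0.0002333 = 4392 d
Total t = Σ t_i = 13202 days = 36.15 years.

36.1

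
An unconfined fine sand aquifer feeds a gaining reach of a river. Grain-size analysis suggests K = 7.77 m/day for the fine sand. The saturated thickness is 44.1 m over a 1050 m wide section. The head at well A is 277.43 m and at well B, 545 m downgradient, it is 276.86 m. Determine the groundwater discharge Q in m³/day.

Cross-sectional area A = 1050 × 44.1 = 46305 m².
Hydraulic gradient i = (277.43 − 276.86) / 545 = 0.57 / 545 = 0.001046.
Darcy's law: Q = K · A · i = 7.770 × 46305 × 0.001046 = 376.3 m³/day.

376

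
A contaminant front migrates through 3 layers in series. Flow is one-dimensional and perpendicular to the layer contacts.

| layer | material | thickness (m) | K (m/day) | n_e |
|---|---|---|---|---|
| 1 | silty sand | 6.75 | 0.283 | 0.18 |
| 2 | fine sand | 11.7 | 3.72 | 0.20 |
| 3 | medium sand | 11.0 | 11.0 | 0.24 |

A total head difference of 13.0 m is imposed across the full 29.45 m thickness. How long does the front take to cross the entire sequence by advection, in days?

13.3

With flow normal to the layers, continuity requires the same specific discharge q through every layer.
Σ(b_i/K_i) = 6.75/0.283 + 11.7/3.72 + 11.0/11.0 = 28.00 d.
q = Δh / Σ(b_i/K_i) = 13.0 / 28.00 = 0.4643 m/day.
In each layer the seepage velocity is v_i = q/n_i, so the layer transit time is t_i = b_i·n_i / q:
  layer 1 (silty sand): t_1 = 6.75 × 0.18 / 0.4643 = 2.617 d
  layer 2 (fine sand): t_2 = 11.7 × 0.20 / 0.4643 = 5.039 d
  layer 3 (medium sand): t_3 = 11.0 × 0.24 / 0.4643 = 5.685 d
Total t = Σ t_i = 13.34 days.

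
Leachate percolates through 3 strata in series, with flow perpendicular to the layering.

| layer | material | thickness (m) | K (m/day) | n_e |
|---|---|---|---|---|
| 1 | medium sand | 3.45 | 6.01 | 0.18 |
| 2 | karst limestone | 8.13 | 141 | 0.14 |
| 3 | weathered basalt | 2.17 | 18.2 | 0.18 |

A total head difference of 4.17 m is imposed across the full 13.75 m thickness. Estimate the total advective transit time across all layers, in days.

0.387

With flow normal to the layers, continuity requires the same specific discharge q through every layer.
Σ(b_i/K_i) = 3.45/6.01 + 8.13/141 + 2.17/18.2 = 0.7509 d.
q = Δh / Σ(b_i/K_i) = 4.17 / 0.7509 = 5.553 m/day.
In each layer the seepage velocity is v_i = q/n_i, so the layer transit time is t_i = b_i·n_i / q:
  layer 1 (medium sand): t_1 = 3.45 × 0.18 / 5.553 = 0.1118 d
  layer 2 (karst limestone): t_2 = 8.13 × 0.14 / 5.553 = 0.2050 d
  layer 3 (weathered basalt): t_3 = 2.17 × 0.18 / 5.553 = 0.07034 d
Total t = Σ t_i = 0.3871 days.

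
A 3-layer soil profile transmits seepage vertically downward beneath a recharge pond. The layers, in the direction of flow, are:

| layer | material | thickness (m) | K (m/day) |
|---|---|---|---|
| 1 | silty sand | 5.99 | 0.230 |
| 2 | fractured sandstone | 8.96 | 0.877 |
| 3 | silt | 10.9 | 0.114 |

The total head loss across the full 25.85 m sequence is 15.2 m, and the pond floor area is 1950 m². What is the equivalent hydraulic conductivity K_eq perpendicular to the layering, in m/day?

Flow is perpendicular to layering, so the layers act in series and the equivalent K is the thickness-weighted harmonic mean.
Total thickness L = 5.99 + 8.96 + 10.9 = 25.85 m.
Σ(b_i/K_i) = 5.99/0.230 + 8.96/0.877 + 10.9/0.114 = 131.9 d.
K_eq = L / Σ(b_i/K_i) = 25.85 / 131.9 = 0.1960 m/day.

0.196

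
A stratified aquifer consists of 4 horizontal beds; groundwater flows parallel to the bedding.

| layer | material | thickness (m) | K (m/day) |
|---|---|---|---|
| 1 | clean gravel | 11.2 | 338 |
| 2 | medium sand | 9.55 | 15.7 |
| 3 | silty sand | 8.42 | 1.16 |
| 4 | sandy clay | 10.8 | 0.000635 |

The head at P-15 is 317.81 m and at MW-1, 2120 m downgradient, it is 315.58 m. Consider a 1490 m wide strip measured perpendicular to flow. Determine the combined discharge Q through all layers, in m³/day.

6180

Flow is parallel to layering, so each bed carries its own Darcy discharge and the transmissivities add.
Σ(K_i·b_i) = 338×11.2 + 15.7×9.55 + 1.16×8.42 + 0.000635×10.8 = 3945 m²/day.
Hydraulic gradient i = (317.81 − 315.58) / 2120 = 2.23 / 2120 = 0.001052.
Q = Σ(K_i·b_i) · W · i = 3945 × 1490 × 0.001052 = 6184 m³/day.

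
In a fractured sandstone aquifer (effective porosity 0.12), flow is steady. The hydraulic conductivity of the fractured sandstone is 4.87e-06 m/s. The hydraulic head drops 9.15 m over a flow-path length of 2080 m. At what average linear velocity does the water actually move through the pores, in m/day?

0.0154

Convert K: 4.87e-06 m/s × 86400 = 0.4208 m/day.
Hydraulic gradient i = Δh / L = 9.15 / 2080 = 0.004399.
Darcy flux q = K · i = 0.4208 × 0.004399 = 0.001851 m/day.
Seepage velocity v = q / n_e = 0.001851 / 0.12 = 0.01542 m/day.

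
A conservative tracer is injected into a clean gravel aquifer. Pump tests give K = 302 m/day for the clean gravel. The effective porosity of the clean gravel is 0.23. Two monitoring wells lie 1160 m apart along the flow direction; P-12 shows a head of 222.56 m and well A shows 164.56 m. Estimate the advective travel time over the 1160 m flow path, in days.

Hydraulic gradient i = (222.56 − 164.56) / 1160 = 58 / 1160 = 0.05000.
Darcy flux q = K · i = 302.0 × 0.05000 = 15.10 m/day.
Seepage velocity v = q / n_e = 15.10 / 0.23 = 65.65 m/day.
Travel time t = L / v = 1160 / 65.65 = 17.67 days.

17.7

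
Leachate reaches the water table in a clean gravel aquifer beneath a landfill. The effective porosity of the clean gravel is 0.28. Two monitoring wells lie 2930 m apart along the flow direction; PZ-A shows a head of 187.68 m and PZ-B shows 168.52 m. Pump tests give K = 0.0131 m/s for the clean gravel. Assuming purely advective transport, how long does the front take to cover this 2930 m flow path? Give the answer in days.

111

Convert K: 0.0131 m/s × 86400 = 1132 m/day.
Hydraulic gradient i = (187.68 − 168.52) / 2930 = 19.16 / 2930 = 0.006539.
Darcy flux q = K · i = 1132 × 0.006539 = 7.401 m/day.
Seepage velocity v = q / n_e = 7.401 / 0.28 = 26.43 m/day.
Travel time t = L / v = 2930 / 26.43 = 110.8 days.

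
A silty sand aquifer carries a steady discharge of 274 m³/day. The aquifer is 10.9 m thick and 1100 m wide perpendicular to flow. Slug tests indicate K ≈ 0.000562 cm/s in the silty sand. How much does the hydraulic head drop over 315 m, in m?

Convert K: 0.000562 cm/s × 864 = 0.4856 m/day.
Cross-sectional area A = 1100 × 10.9 = 11990 m².
From Q = K·A·i, i = Q / (K·A) = 274 / (0.4856 × 11990) = 0.04706.
Head loss Δh = i · L = 0.04706 × 315 = 14.82 m.

14.8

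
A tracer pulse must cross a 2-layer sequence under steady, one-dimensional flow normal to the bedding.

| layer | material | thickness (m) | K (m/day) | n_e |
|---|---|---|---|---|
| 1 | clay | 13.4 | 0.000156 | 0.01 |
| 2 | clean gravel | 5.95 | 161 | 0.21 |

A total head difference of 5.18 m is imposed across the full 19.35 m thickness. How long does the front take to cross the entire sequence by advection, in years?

With flow normal to the layers, continuity requires the same specific discharge q through every layer.
Σ(b_i/K_i) = 13.4/0.000156 + 5.95/161 = 85897 d.
q = Δh / Σ(b_i/K_i) = 5.18 / 85897 = 6.030e-05 m/day.
In each layer the seepage velocity is v_i = q/n_i, so the layer transit time is t_i = b_i·n_i / q:
  layer 1 (clay): t_1 = 13.4 × 0.01 / 6.030e-05 = 2222 d
  layer 2 (clean gravel): t_2 = 5.95 × 0.21 / 6.030e-05 = 20720 d
Total t = Σ t_i = 22942 days = 62.81 years.

62.8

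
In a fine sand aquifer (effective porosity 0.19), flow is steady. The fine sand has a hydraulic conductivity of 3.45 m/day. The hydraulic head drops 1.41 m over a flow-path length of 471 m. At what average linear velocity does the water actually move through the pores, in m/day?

0.0544

Hydraulic gradient i = Δh / L = 1.41 / 471 = 0.002994.
Darcy flux q = K · i = 3.450 × 0.002994 = 0.01033 m/day.
Seepage velocity v = q / n_e = 0.01033 / 0.19 = 0.05436 m/day.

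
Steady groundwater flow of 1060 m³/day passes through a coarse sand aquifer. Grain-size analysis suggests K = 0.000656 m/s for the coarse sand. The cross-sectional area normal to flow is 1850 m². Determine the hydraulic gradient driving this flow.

Convert K: 0.000656 m/s × 86400 = 56.68 m/day.
From Q = K·A·i, i = Q / (K·A) = 1060 / (56.68 × 1850) = 0.01011.

0.0101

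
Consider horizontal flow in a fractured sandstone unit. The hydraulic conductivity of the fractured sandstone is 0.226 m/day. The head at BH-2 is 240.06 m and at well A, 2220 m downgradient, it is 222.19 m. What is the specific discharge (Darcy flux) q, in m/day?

0.00182

Hydraulic gradient i = (240.06 − 222.19) / 2220 = 17.87 / 2220 = 0.008050.
Specific discharge q = K · i = 0.2260 × 0.008050 = 0.001819 m/day.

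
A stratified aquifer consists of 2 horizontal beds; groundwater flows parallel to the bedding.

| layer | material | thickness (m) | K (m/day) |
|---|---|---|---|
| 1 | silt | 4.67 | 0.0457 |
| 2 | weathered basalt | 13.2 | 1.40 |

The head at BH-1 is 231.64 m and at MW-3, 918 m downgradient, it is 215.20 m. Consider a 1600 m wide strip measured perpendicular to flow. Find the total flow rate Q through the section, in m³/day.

Flow is parallel to layering, so each bed carries its own Darcy discharge and the transmissivities add.
Σ(K_i·b_i) = 0.0457×4.67 + 1.40×13.2 = 18.69 m²/day.
Hydraulic gradient i = (231.64 − 215.20) / 918 = 16.44 / 918 = 0.01791.
Q = Σ(K_i·b_i) · W · i = 18.69 × 1600 × 0.01791 = 535.6 m³/day.

536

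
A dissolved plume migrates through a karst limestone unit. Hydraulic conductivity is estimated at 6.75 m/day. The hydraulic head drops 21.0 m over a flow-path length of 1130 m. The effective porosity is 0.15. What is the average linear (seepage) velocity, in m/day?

Hydraulic gradient i = Δh / L = 21.0 / 1130 = 0.01858.
Darcy flux q = K · i = 6.750 × 0.01858 = 0.1254 m/day.
Seepage velocity v = q / n_e = 0.1254 / 0.15 = 0.8363 m/day.

0.836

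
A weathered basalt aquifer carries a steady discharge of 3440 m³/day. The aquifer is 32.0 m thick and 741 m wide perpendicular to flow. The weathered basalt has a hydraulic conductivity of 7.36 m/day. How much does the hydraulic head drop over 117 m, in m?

Cross-sectional area A = 741 × 32.0 = 23712 m².
From Q = K·A·i, i = Q / (K·A) = 3440 / (7.360 × 23712) = 0.01971.
Head loss Δh = i · L = 0.01971 × 117 = 2.306 m.

2.31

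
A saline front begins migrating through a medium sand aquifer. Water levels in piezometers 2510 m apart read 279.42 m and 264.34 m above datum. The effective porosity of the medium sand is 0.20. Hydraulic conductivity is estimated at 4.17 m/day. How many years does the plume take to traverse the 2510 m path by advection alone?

54.9

Hydraulic gradient i = (279.42 − 264.34) / 2510 = 15.08 / 2510 = 0.006008.
Darcy flux q = K · i = 4.170 × 0.006008 = 0.02505 m/day.
Seepage velocity v = q / n_e = 0.02505 / 0.20 = 0.1253 m/day.
Travel time t = L / v = 2510 / 0.1253 = 20037 days = 54.86 years.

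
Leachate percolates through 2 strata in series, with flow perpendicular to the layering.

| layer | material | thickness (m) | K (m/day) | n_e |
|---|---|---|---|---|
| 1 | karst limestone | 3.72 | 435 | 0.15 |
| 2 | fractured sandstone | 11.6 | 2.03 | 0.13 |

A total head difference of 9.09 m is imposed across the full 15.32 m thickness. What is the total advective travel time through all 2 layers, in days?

1.30

With flow normal to the layers, continuity requires the same specific discharge q through every layer.
Σ(b_i/K_i) = 3.72/435 + 11.6/2.03 = 5.723 d.
q = Δh / Σ(b_i/K_i) = 9.09 / 5.723 = 1.588 m/day.
In each layer the seepage velocity is v_i = q/n_i, so the layer transit time is t_i = b_i·n_i / q:
  layer 1 (karst limestone): t_1 = 3.72 × 0.15 / 1.588 = 0.3513 d
  layer 2 (fractured sandstone): t_2 = 11.6 × 0.13 / 1.588 = 0.9494 d
Total t = Σ t_i = 1.301 days.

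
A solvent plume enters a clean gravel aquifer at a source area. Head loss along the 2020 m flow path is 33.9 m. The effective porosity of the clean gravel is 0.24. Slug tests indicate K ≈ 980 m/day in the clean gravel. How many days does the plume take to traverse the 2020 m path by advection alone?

29.5

Hydraulic gradient i = Δh / L = 33.9 / 2020 = 0.01678.
Darcy flux q = K · i = 980.0 × 0.01678 = 16.45 m/day.
Seepage velocity v = q / n_e = 16.45 / 0.24 = 68.53 m/day.
Travel time t = L / v = 2020 / 68.53 = 29.48 days.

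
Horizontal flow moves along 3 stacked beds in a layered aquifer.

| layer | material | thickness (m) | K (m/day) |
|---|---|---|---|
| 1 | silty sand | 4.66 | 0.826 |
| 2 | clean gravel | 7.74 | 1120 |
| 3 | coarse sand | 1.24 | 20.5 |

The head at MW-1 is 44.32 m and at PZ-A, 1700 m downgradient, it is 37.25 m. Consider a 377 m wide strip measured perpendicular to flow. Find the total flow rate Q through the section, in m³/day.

13600

Flow is parallel to layering, so each bed carries its own Darcy discharge and the transmissivities add.
Σ(K_i·b_i) = 0.826×4.66 + 1120×7.74 + 20.5×1.24 = 8698 m²/day.
Hydraulic gradient i = (44.32 − 37.25) / 1700 = 7.07 / 1700 = 0.004159.
Q = Σ(K_i·b_i) · W · i = 8698 × 377 × 0.004159 = 13637 m³/day.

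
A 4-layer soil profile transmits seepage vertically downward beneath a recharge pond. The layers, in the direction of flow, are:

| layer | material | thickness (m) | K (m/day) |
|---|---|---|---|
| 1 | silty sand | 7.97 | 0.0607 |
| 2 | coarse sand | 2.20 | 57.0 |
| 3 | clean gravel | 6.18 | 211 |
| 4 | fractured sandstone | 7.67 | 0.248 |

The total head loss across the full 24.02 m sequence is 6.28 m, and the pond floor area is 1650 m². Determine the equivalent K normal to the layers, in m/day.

0.148

Flow is perpendicular to layering, so the layers act in series and the equivalent K is the thickness-weighted harmonic mean.
Total thickness L = 7.97 + 2.20 + 6.18 + 7.67 = 24.02 m.
Σ(b_i/K_i) = 7.97/0.0607 + 2.20/57.0 + 6.18/211 + 7.67/0.248 = 162.3 d.
K_eq = L / Σ(b_i/K_i) = 24.02 / 162.3 = 0.1480 m/day.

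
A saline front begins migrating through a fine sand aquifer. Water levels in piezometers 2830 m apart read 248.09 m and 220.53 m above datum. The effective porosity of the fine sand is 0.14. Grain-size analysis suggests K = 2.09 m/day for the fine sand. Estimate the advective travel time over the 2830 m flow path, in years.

Hydraulic gradient i = (248.09 − 220.53) / 2830 = 27.56 / 2830 = 0.009739.
Darcy flux q = K · i = 2.090 × 0.009739 = 0.02035 m/day.
Seepage velocity v = q / n_e = 0.02035 / 0.14 = 0.1454 m/day.
Travel time t = L / v = 2830 / 0.1454 = 19466 days = 53.29 years.

53.3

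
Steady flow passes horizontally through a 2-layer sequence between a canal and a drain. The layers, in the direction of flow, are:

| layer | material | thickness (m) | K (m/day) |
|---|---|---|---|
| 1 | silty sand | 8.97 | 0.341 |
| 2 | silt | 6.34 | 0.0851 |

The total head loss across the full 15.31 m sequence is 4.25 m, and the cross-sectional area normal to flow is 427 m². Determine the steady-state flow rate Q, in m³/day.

18.0

Flow is perpendicular to layering, so the layers act in series and the equivalent K is the thickness-weighted harmonic mean.
Total thickness L = 8.97 + 6.34 = 15.31 m.
Σ(b_i/K_i) = 8.97/0.341 + 6.34/0.0851 = 100.8 d.
K_eq = L / Σ(b_i/K_i) = 15.31 / 100.8 = 0.1519 m/day.
Q = K_eq · A · (Δh/L) = 0.1519 × 427 × (4.25/15.31) = 18.00 m³/day.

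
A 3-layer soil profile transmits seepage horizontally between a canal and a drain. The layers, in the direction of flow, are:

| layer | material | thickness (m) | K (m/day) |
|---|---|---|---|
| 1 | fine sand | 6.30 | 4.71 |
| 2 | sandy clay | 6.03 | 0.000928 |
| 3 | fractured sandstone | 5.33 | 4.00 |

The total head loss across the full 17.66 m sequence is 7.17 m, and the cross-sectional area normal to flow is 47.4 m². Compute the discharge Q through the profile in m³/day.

0.0523

Flow is perpendicular to layering, so the layers act in series and the equivalent K is the thickness-weighted harmonic mean.
Total thickness L = 6.30 + 6.03 + 5.33 = 17.66 m.
Σ(b_i/K_i) = 6.30/4.71 + 6.03/0.000928 + 5.33/4.00 = 6501 d.
K_eq = L / Σ(b_i/K_i) = 17.66 / 6501 = 0.002717 m/day.
Q = K_eq · A · (Δh/L) = 0.002717 × 47.4 × (7.17/17.66) = 0.05228 m³/day.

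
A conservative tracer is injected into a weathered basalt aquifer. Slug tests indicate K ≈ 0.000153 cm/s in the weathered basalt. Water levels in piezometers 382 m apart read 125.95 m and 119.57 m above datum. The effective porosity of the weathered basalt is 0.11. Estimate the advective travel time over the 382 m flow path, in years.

52.1

Convert K: 0.000153 cm/s × 864 = 0.1322 m/day.
Hydraulic gradient i = (125.95 − 119.57) / 382 = 6.38 / 382 = 0.01670.
Darcy flux q = K · i = 0.1322 × 0.01670 = 0.002208 m/day.
Seepage velocity v = q / n_e = 0.002208 / 0.11 = 0.02007 m/day.
Travel time t = L / v = 382 / 0.02007 = 19032 days = 52.11 years.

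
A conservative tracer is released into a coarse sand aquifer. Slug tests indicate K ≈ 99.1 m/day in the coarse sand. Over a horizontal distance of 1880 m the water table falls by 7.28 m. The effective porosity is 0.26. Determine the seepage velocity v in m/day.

Hydraulic gradient i = Δh / L = 7.28 / 1880 = 0.003872.
Darcy flux q = K · i = 99.10 × 0.003872 = 0.3837 m/day.
Seepage velocity v = q / n_e = 0.3837 / 0.26 = 1.476 m/day.

1.48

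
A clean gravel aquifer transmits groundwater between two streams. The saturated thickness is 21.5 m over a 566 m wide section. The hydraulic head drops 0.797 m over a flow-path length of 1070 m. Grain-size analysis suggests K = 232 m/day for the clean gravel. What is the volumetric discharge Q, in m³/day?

Cross-sectional area A = 566 × 21.5 = 12169 m².
Hydraulic gradient i = Δh / L = 0.797 / 1070 = 0.0007449.
Darcy's law: Q = K · A · i = 232.0 × 12169 × 0.0007449 = 2103 m³/day.

2100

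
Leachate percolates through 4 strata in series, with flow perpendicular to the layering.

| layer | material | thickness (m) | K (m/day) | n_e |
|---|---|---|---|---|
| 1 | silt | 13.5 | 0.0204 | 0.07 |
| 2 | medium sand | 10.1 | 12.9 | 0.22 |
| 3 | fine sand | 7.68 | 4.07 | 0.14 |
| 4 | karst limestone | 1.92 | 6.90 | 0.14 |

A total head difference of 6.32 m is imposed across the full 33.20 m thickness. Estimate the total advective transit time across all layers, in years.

1.30

With flow normal to the layers, continuity requires the same specific discharge q through every layer.
Σ(b_i/K_i) = 13.5/0.0204 + 10.1/12.9 + 7.68/4.07 + 1.92/6.90 = 664.7 d.
q = Δh / Σ(b_i/K_i) = 6.32 / 664.7 = 0.009508 m/day.
In each layer the seepage velocity is v_i = q/n_i, so the layer transit time is t_i = b_i·n_i / q:
  layer 1 (silt): t_1 = 13.5 × 0.07 / 0.009508 = 99.39 d
  layer 2 (medium sand): t_2 = 10.1 × 0.22 / 0.009508 = 233.7 d
  layer 3 (fine sand): t_3 = 7.68 × 0.14 / 0.009508 = 113.1 d
  layer 4 (karst limestone): t_4 = 1.92 × 0.14 / 0.009508 = 28.27 d
Total t = Σ t_i = 474.4 days = 1.299 years.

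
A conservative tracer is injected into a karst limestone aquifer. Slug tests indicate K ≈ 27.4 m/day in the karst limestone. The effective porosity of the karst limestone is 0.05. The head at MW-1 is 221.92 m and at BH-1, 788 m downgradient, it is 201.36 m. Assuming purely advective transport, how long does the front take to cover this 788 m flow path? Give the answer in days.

Hydraulic gradient i = (221.92 − 201.36) / 788 = 20.56 / 788 = 0.02609.
Darcy flux q = K · i = 27.40 × 0.02609 = 0.7149 m/day.
Seepage velocity v = q / n_e = 0.7149 / 0.05 = 14.30 m/day.
Travel time t = L / v = 788 / 14.30 = 55.11 days.

55.1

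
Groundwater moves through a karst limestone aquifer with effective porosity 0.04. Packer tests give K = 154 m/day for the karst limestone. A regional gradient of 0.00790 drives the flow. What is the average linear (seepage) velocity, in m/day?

30.4

Hydraulic gradient i = 0.00790.
Darcy flux q = K · i = 154.0 × 0.007900 = 1.217 m/day.
Seepage velocity v = q / n_e = 1.217 / 0.04 = 30.42 m/day.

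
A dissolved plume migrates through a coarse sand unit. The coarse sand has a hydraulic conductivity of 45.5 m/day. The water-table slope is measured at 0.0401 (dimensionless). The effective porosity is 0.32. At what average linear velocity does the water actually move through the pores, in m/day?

Hydraulic gradient i = 0.0401.
Darcy flux q = K · i = 45.50 × 0.04010 = 1.825 m/day.
Seepage velocity v = q / n_e = 1.825 / 0.32 = 5.702 m/day.

5.70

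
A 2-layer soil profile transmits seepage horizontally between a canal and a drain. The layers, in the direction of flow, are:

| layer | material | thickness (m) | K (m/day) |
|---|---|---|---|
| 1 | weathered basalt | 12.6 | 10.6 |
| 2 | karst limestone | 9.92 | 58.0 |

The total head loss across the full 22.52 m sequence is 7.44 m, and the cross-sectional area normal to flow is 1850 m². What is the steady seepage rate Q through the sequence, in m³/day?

10100

Flow is perpendicular to layering, so the layers act in series and the equivalent K is the thickness-weighted harmonic mean.
Total thickness L = 12.6 + 9.92 = 22.52 m.
Σ(b_i/K_i) = 12.6/10.6 + 9.92/58.0 = 1.360 d.
K_eq = L / Σ(b_i/K_i) = 22.52 / 1.360 = 16.56 m/day.
Q = K_eq · A · (Δh/L) = 16.56 × 1850 × (7.44/22.52) = 10123 m³/day.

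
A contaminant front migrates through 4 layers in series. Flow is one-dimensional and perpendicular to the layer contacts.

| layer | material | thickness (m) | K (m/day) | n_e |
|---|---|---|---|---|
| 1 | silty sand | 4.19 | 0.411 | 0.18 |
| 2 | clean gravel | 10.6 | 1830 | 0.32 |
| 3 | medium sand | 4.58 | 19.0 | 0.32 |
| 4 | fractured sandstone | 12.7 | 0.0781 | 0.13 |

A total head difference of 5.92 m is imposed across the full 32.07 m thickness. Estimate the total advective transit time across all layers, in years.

0.581

With flow normal to the layers, continuity requires the same specific discharge q through every layer.
Σ(b_i/K_i) = 4.19/0.411 + 10.6/1830 + 4.58/19.0 + 12.7/0.0781 = 173.1 d.
q = Δh / Σ(b_i/K_i) = 5.92 / 173.1 = 0.03421 m/day.
In each layer the seepage velocity is v_i = q/n_i, so the layer transit time is t_i = b_i·n_i / q:
  layer 1 (silty sand): t_1 = 4.19 × 0.18 / 0.03421 = 22.05 d
  layer 2 (clean gravel): t_2 = 10.6 × 0.32 / 0.03421 = 99.15 d
  layer 3 (medium sand): t_3 = 4.58 × 0.32 / 0.03421 = 42.84 d
  layer 4 (fractured sandstone): t_4 = 12.7 × 0.13 / 0.03421 = 48.26 d
Total t = Σ t_i = 212.3 days = 0.5813 years.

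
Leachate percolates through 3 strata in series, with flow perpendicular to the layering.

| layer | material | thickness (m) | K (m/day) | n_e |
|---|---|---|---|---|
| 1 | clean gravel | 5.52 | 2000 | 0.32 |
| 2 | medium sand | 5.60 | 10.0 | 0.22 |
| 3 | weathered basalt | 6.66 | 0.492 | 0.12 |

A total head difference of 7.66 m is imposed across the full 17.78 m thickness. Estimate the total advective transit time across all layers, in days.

With flow normal to the layers, continuity requires the same specific discharge q through every layer.
Σ(b_i/K_i) = 5.52/2000 + 5.60/10.0 + 6.66/0.492 = 14.10 d.
q = Δh / Σ(b_i/K_i) = 7.66 / 14.10 = 0.5433 m/day.
In each layer the seepage velocity is v_i = q/n_i, so the layer transit time is t_i = b_i·n_i / q:
  layer 1 (clean gravel): t_1 = 5.52 × 0.32 / 0.5433 = 3.251 d
  layer 2 (medium sand): t_2 = 5.60 × 0.22 / 0.5433 = 2.268 d
  layer 3 (weathered basalt): t_3 = 6.66 × 0.12 / 0.5433 = 1.471 d
Total t = Σ t_i = 6.990 days.

6.99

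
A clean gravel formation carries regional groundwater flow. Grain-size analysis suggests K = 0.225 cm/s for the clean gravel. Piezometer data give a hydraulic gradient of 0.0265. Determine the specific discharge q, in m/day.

Convert K: 0.225 cm/s × 864 = 194.4 m/day.
Hydraulic gradient i = 0.0265.
Specific discharge q = K · i = 194.4 × 0.02650 = 5.152 m/day.

5.15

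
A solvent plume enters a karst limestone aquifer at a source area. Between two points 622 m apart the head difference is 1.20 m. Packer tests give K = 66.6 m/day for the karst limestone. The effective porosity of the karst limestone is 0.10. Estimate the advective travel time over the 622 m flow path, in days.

484

Hydraulic gradient i = Δh / L = 1.20 / 622 = 0.001929.
Darcy flux q = K · i = 66.60 × 0.001929 = 0.1285 m/day.
Seepage velocity v = q / n_e = 0.1285 / 0.10 = 1.285 m/day.
Travel time t = L / v = 622 / 1.285 = 484.1 days.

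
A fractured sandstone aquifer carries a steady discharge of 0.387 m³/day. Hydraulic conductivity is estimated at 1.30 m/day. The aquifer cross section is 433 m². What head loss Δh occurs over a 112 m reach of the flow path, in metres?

From Q = K·A·i, i = Q / (K·A) = 0.387 / (1.300 × 433.0) = 0.0006875.
Head loss Δh = i · L = 0.0006875 × 112 = 0.07700 m.

0.0770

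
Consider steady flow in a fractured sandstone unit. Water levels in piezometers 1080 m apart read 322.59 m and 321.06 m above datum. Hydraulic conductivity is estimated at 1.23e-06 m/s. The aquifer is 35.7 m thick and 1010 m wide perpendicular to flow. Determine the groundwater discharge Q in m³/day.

5.43

Convert K: 1.23e-06 m/s × 86400 = 0.1063 m/day.
Cross-sectional area A = 1010 × 35.7 = 36057 m².
Hydraulic gradient i = (322.59 − 321.06) / 1080 = 1.53 / 1080 = 0.001417.
Darcy's law: Q = K · A · i = 0.1063 × 36057 × 0.001417 = 5.428 m³/day.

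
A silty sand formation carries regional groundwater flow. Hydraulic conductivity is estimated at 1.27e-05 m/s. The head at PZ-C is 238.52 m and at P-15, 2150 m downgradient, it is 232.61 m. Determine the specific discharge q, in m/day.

Convert K: 1.27e-05 m/s × 86400 = 1.097 m/day.
Hydraulic gradient i = (238.52 − 232.61) / 2150 = 5.91 / 2150 = 0.002749.
Specific discharge q = K · i = 1.097 × 0.002749 = 0.003016 m/day.

0.00302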